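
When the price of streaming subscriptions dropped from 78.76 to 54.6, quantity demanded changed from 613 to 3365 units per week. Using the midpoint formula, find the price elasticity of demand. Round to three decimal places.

-3.819

%ΔQ = (3365 − 613)/[(613 + 3365)/2] = 2752/1989 ≈ 1.3836.
%ΔP = (54.6 − 78.76)/[(78.76 + 54.6)/2] = -24.16/66.68 ≈ -0.3623.
Arc elasticity E = %ΔQ/%ΔP ≈ 1.3836/-0.3623 ≈ -3.819.
|E| > 1: demand is elastic over this range.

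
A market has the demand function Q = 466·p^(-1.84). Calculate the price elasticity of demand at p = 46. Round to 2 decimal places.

-1.84

For a Cobb–Douglas (constant-elasticity) form Q = A·p^α·…, the elasticity with respect to p equals the exponent α at every point.
Here the exponent on p is -1.84, so the price elasticity of demand is -1.84.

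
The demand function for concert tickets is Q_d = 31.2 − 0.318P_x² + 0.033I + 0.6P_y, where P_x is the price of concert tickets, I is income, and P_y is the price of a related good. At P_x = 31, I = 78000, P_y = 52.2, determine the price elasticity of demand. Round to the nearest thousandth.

Evaluating quantity at (P_x, I, P_y) gives Q_d = 31.2 − 0.318(31)² + 0.033(78000) + 0.6(52.2) = 31.2 − 305.598 + 2574 + 31.32 = 2330.922.
∂Q_d/∂P_x = −2·0.318·P_x = -19.716, so E_p = -19.716·(31/2330.922) ≈ -0.262.
|E_p| < 1: demand is inelastic.

-0.262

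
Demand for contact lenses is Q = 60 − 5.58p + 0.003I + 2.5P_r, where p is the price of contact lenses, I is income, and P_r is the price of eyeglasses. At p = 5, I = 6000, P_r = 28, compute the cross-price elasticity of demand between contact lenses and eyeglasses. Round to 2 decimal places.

At the given point, Q = 60 − 5.58(5) + 0.003(6000) + 2.5(28) = 60 − 27.9 + 18 + 70 = 120.1.
∂Q/∂P_r = +2.5, so E_xy = 2.5·(28/120.1) ≈ 0.58.
E_xy > 0: the goods are substitutes.

0.58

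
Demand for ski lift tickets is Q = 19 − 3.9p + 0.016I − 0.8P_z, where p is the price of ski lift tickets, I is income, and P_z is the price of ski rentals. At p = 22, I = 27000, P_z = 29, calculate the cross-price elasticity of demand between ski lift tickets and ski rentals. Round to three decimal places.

Substituting, Q = 19 − 3.9(22) + 0.016(27000) − 0.8(29) = 19 − 85.8 + 432 − 23.2 = 342.
∂Q/∂P_z = −0.8, so E_xy = -0.8·(29/342) ≈ -0.068.
E_xy < 0: the goods are complements.

-0.068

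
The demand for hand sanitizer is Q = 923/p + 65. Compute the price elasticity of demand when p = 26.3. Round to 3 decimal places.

At p = 26.3, Q = 100.0951.
dQ/dp = −923/p² = −1.3344.
Point elasticity E = (dQ/dp)·(p/Q) = -1.3344 × 26.3/100.0951 ≈ -0.351.
|E| < 1, so demand is inelastic at this price.

-0.351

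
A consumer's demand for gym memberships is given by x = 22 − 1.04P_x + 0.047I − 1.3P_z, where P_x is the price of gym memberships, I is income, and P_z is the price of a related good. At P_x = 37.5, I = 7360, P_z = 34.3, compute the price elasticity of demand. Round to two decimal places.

x = 22 − 1.04(37.5) + 0.047(7360) − 1.3(34.3) = 22 − 39 + 345.92 − 44.59 = 284.33.
∂x/∂P_x = −1.04, so E_p = (−1.04)·(37.5/284.33) ≈ -0.14.
|E_p| < 1: demand is inelastic.

-0.14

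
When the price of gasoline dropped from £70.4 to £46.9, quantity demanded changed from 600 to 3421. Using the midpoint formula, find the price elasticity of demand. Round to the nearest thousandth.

%ΔQ = (3421 − 600)/[(600 + 3421)/2] = 2821/2010.5 ≈ 1.4031.
%Δp = (46.9 − 70.4)/[(70.4 + 46.9)/2] = -23.5/58.65 ≈ -0.4007.
Arc elasticity E = %ΔQ/%Δp ≈ 1.4031/-0.4007 ≈ -3.502.
|E| > 1: demand is elastic over this range.

-3.502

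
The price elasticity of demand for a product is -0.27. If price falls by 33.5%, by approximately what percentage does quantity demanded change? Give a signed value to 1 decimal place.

9.0

%ΔQ ≈ E × %ΔP = (-0.27) × (-33.5%) ≈ 9.0%.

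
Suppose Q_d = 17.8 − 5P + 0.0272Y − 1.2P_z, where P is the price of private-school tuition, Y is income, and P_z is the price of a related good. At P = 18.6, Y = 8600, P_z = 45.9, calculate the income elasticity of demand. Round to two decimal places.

2.26

Q_d = 17.8 − 5(18.6) + 0.0272(8600) − 1.2(45.9) = 17.8 − 93 + 233.92 − 55.08 = 103.64.
∂Q_d/∂Y = +0.0272, so E_I = 0.0272·(8600/103.64) ≈ 2.26.
E_I > 1: normal good (luxury).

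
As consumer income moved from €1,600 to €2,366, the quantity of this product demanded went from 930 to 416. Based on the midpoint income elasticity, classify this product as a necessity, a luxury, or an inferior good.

%ΔQ = (416 − 930)/[(930+416)/2] = -514/673 ≈ -0.7637.
%ΔI = (2,366 − 1,600)/[(1,600+2,366)/2] = 766/1983 ≈ 0.3863.
E_I = %ΔQ/%ΔI ≈ -1.977.
E_I < 0: inferior good.

inferior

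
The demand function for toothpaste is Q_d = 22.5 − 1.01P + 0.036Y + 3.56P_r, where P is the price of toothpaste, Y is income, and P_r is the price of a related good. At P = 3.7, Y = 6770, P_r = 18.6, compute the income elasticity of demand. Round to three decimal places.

0.741

At the given point, Q_d = 22.5 − 1.01(3.7) + 0.036(6770) + 3.56(18.6) = 22.5 − 3.737 + 243.72 + 66.216 = 328.699.
∂Q_d/∂Y = +0.036, so E_I = 0.036·(6770/328.699) ≈ 0.741.
E_I ∈ (0,1): normal good (necessity).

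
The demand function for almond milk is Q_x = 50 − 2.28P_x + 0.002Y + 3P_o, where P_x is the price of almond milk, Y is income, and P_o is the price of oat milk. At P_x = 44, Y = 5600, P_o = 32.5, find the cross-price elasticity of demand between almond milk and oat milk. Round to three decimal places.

First evaluate Q_x: 50 − 2.28(44) + 0.002(5600) + 3(32.5) = 50 − 100.32 + 11.2 + 97.5 = 58.38.
∂Q_x/∂P_o = +3, so E_xy = 3·(32.5/58.38) ≈ 1.670.
E_xy > 0: the goods are substitutes.

1.670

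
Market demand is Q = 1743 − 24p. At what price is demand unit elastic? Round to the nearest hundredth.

For linear demand Q = a − bp, E = −bp/(a − bp). |E| = 1 ⇒ bp = a − bp ⇒ p = a/(2b).
p = 1743/(2·24) ≈ 36.31.

36.31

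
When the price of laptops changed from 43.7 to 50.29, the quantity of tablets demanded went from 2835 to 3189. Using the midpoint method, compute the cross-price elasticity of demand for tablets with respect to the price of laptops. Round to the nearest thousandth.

0.838

%ΔQ_x = (3189 − 2835)/[(2835+3189)/2] = 354/3012 ≈ 0.1175.
%ΔP_y = (50.29 − 43.7)/[(43.7+50.29)/2] ≈ 0.1402.
E_xy = 0.1175/0.1402 ≈ 0.838.
E_xy > 0, so tablets and laptops are substitutes.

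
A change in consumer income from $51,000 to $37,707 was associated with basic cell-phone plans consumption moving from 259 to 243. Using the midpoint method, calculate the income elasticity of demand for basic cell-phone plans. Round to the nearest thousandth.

%ΔQ = (243 − 259)/[(259+243)/2] = -16/251 ≈ -0.0637.
%ΔM = (37,707 − 51,000)/[(51,000+37,707)/2] = -13293/44353.5 ≈ -0.2997.
E_I = %ΔQ/%ΔM ≈ 0.213.
E_I ∈ (0,1): normal good (necessity).

0.213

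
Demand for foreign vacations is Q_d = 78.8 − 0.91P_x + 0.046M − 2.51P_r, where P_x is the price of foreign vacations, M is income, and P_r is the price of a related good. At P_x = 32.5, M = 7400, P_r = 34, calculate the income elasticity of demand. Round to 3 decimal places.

1.119

Substituting, Q_d = 78.8 − 0.91(32.5) + 0.046(7400) − 2.51(34) = 78.8 − 29.575 + 340.4 − 85.34 = 304.285.
∂Q_d/∂M = +0.046, so E_I = 0.046·(7400/304.285) ≈ 1.119.
E_I > 1: normal good (luxury).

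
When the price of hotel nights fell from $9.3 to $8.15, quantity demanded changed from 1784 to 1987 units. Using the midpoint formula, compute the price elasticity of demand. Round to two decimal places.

-0.82

%ΔQ = (1987 − 1784)/[(1784 + 1987)/2] = 203/1885.5 ≈ 0.1077.
%Δp = (8.15 − 9.3)/[(9.3 + 8.15)/2] = -1.15/8.725 ≈ -0.1318.
Arc elasticity E = %ΔQ/%Δp ≈ 0.1077/-0.1318 ≈ -0.82.
|E| < 1: demand is inelastic over this range.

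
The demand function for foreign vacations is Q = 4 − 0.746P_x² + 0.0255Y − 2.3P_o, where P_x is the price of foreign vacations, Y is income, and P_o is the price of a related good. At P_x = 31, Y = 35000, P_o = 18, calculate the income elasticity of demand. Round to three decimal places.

6.458

First evaluate Q: 4 − 0.746(31)² + 0.0255(35000) − 2.3(18) = 4 − 716.906 + 892.5 − 41.4 = 138.194.
∂Q/∂Y = +0.0255, so E_I = 0.0255·(35000/138.194) ≈ 6.458.
E_I > 1: normal good (luxury).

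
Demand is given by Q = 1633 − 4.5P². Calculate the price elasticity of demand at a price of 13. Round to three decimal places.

-1.743

At P = 13, Q = 872.5.
dQ/dP = −2·4.5·P = −117.
Point elasticity E = (dQ/dP)·(P/Q) = -117 × 13/872.5 ≈ -1.743.
|E| > 1, so demand is elastic at this price.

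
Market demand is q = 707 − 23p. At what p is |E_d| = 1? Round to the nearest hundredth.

For linear demand q = a − bp, E = −bp/(a − bp). |E| = 1 ⇒ bp = a − bp ⇒ p = a/(2b).
p = 707/(2·23) ≈ 15.37.

15.37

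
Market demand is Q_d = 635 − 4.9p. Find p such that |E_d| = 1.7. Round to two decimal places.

81.59

Set −bp/(a − bp) = −1.7 ⇒ bp = 1.7(a − bp) ⇒ bp(1+1.7) = 1.7·a.
p = 1.7·635/(4.9·2.7) ≈ 81.59.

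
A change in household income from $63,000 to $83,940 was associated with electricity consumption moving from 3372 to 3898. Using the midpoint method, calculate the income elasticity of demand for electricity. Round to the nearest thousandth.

0.508

%ΔQ = (3898 − 3372)/[(3372+3898)/2] = 526/3635 ≈ 0.1447.
%ΔM = (83,940 − 63,000)/[(63,000+83,940)/2] = 20940/73470 ≈ 0.2850.
E_I = %ΔQ/%ΔM ≈ 0.508.
E_I ∈ (0,1): normal good (necessity).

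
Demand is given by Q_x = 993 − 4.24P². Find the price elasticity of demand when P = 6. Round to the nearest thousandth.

At P = 6, Q_x = 840.36.
dQ_x/dP = −2·4.24·P = −50.88.
Point elasticity E = (dQ_x/dP)·(P/Q_x) = -50.88 × 6/840.36 ≈ -0.363.
|E| < 1, so demand is inelastic at this price.

-0.363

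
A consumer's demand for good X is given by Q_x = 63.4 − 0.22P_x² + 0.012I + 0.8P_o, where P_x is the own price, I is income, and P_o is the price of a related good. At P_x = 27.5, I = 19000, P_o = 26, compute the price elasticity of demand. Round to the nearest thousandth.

First evaluate Q_x: 63.4 − 0.22(27.5)² + 0.012(19000) + 0.8(26) = 63.4 − 166.375 + 228 + 20.8 = 145.825.
∂Q_x/∂P_x = −2·0.22·P_x = -12.1, so E_p = -12.1·(27.5/145.825) ≈ -2.282.
|E_p| > 1: demand is elastic.

-2.282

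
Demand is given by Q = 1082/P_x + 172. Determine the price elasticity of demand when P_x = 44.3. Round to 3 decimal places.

-0.124

At P_x = 44.3, Q = 196.4244.
dQ/dP_x = −1082/P_x² = −0.5513.
Point elasticity E = (dQ/dP_x)·(P_x/Q) = -0.5513 × 44.3/196.4244 ≈ -0.124.
|E| < 1, so demand is inelastic at this price.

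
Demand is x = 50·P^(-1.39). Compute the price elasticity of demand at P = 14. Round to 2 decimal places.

For a Cobb–Douglas (constant-elasticity) form x = A·P^α·…, the elasticity with respect to P equals the exponent α at every point.
Here the exponent on P is -1.39, so the price elasticity of demand is -1.39.

-1.39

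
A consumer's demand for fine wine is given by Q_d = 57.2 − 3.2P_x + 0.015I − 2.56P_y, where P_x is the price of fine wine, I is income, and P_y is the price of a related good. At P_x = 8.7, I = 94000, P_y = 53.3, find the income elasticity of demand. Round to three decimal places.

1.082

Evaluating quantity at (P_x, I, P_y) gives Q_d = 57.2 − 3.2(8.7) + 0.015(94000) − 2.56(53.3) = 57.2 − 27.84 + 1410 − 136.448 = 1302.912.
∂Q_d/∂I = +0.015, so E_I = 0.015·(94000/1302.912) ≈ 1.082.
E_I > 1: normal good (luxury).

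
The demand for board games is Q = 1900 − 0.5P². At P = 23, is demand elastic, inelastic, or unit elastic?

inelastic

At P = 23, Q = 1635.5.
dQ/dP = −2·0.5·P = −23.
Point elasticity E = (dQ/dP)·(P/Q) = -23 × 23/1635.5 ≈ -0.323.
|E| ≈ 0.323 < 1, so demand is inelastic.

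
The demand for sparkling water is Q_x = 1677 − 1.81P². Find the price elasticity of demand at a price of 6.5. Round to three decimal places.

At P = 6.5, Q_x = 1600.5275.
dQ_x/dP = −2·1.81·P = −23.53.
Point elasticity E = (dQ_x/dP)·(P/Q_x) = -23.53 × 6.5/1600.5275 ≈ -0.096.
|E| < 1, so demand is inelastic at this price.

-0.096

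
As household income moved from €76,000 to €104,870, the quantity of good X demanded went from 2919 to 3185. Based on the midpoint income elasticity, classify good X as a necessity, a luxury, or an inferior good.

necessity

%ΔQ = (3185 − 2919)/[(2919+3185)/2] = 266/3052 ≈ 0.0872.
%ΔI = (104,870 − 76,000)/[(76,000+104,870)/2] = 28870/90435 ≈ 0.3192.
E_I = %ΔQ/%ΔI ≈ 0.273.
E_I ∈ (0,1): normal good (necessity).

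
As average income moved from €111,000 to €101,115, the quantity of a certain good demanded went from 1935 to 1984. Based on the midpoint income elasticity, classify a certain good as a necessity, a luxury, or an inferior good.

inferior

%ΔQ = (1984 − 1935)/[(1935+1984)/2] = 49/1959.5 ≈ 0.0250.
%ΔI = (101,115 − 111,000)/[(111,000+101,115)/2] = -9885/106057.5 ≈ -0.0932.
E_I = %ΔQ/%ΔI ≈ -0.268.
E_I < 0: inferior good.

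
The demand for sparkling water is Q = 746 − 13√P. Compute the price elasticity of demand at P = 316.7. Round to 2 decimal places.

-0.22

At P = 316.7, Q = 514.6511.
dQ/dP = −13/(2√P) = −13/(2·17.7961).
Point elasticity E = (dQ/dP)·(P/Q) = -0.3652 × 316.7/514.6511 ≈ -0.22.
|E| < 1, so demand is inelastic at this price.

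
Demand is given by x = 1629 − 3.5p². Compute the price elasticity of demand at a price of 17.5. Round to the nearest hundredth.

At p = 17.5, x = 557.125.
dx/dp = −2·3.5·p = −122.5.
Point elasticity E = (dx/dp)·(p/x) = -122.5 × 17.5/557.125 ≈ -3.85.
|E| > 1, so demand is elastic at this price.

-3.85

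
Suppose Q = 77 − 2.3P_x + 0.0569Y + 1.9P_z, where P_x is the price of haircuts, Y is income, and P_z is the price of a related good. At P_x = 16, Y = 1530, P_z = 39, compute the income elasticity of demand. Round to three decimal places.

0.432

Evaluating quantity at (P_x, Y, P_z) gives Q = 77 − 2.3(16) + 0.0569(1530) + 1.9(39) = 77 − 36.8 + 87.057 + 74.1 = 201.357.
∂Q/∂Y = +0.0569, so E_I = 0.0569·(1530/201.357) ≈ 0.432.
E_I ∈ (0,1): normal good (necessity).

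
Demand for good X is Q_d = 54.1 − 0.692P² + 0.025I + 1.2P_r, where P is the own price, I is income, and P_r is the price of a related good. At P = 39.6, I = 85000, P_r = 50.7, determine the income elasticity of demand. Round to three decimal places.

First evaluate Q_d: 54.1 − 0.692(39.6)² + 0.025(85000) + 1.2(50.7) = 54.1 − 1085.1667 + 2125 + 60.84 = 1154.7733.
∂Q_d/∂I = +0.025, so E_I = 0.025·(85000/1154.7733) ≈ 1.840.
E_I > 1: normal good (luxury).

1.840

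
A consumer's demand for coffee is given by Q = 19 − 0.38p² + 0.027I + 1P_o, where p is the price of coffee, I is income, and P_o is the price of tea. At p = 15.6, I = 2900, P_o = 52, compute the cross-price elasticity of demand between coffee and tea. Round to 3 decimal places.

Evaluating quantity at (p, I, P_o) gives Q = 19 − 0.38(15.6)² + 0.027(2900) + 1(52) = 19 − 92.4768 + 78.3 + 52 = 56.8232.
∂Q/∂P_o = +1, so E_xy = 1·(52/56.8232) ≈ 0.915.
E_xy > 0: the goods are substitutes.

0.915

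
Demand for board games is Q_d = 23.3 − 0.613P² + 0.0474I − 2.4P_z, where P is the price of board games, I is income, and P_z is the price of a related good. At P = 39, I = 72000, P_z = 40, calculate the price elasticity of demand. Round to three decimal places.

Evaluating quantity at (P, I, P_z) gives Q_d = 23.3 − 0.613(39)² + 0.0474(72000) − 2.4(40) = 23.3 − 932.373 + 3412.8 − 96 = 2407.727.
∂Q_d/∂P = −2·0.613·P = -47.814, so E_p = -47.814·(39/2407.727) ≈ -0.774.
|E_p| < 1: demand is inelastic.

-0.774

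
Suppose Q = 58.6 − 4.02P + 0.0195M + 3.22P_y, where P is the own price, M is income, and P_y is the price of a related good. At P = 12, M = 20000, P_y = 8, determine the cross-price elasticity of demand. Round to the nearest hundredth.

0.06

Q = 58.6 − 4.02(12) + 0.0195(20000) + 3.22(8) = 58.6 − 48.24 + 390 + 25.76 = 426.12.
∂Q/∂P_y = +3.22, so E_xy = 3.22·(8/426.12) ≈ 0.06.
E_xy > 0: the goods are substitutes.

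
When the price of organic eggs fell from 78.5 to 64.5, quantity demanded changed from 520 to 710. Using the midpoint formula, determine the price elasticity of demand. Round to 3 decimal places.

%Δq = (710 − 520)/[(520 + 710)/2] = 190/615 ≈ 0.3089.
%ΔP = (64.5 − 78.5)/[(78.5 + 64.5)/2] = -14/71.5 ≈ -0.1958.
Arc elasticity E = %Δq/%ΔP ≈ 0.3089/-0.1958 ≈ -1.578.
|E| > 1: demand is elastic over this range.

-1.578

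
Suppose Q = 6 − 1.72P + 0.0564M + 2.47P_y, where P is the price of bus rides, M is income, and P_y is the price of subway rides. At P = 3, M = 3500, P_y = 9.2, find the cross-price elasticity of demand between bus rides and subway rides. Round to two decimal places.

At the given point, Q = 6 − 1.72(3) + 0.0564(3500) + 2.47(9.2) = 6 − 5.16 + 197.4 + 22.724 = 220.964.
∂Q/∂P_y = +2.47, so E_xy = 2.47·(9.2/220.964) ≈ 0.10.
E_xy > 0: the goods are substitutes.

0.10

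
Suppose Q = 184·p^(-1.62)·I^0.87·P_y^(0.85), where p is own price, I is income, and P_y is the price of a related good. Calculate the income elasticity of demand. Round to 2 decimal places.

0.87

For a Cobb–Douglas (constant-elasticity) form Q = A·I^α·…, the elasticity with respect to I equals the exponent α at every point.
Here the exponent on I is 0.87, so the income elasticity of demand is 0.87.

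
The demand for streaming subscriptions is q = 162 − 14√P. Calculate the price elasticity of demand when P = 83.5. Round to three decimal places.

At P = 83.5, q = 34.0703.
dq/dP = −14/(2√P) = −14/(2·9.1378).
Point elasticity E = (dq/dP)·(P/q) = -0.766 × 83.5/34.0703 ≈ -1.877.
|E| > 1, so demand is elastic at this price.

-1.877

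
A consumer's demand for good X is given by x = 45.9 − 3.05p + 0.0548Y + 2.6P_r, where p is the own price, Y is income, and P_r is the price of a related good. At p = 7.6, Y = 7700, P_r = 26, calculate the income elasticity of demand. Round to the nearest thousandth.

0.824

x = 45.9 − 3.05(7.6) + 0.0548(7700) + 2.6(26) = 45.9 − 23.18 + 421.96 + 67.6 = 512.28.
∂x/∂Y = +0.0548, so E_I = 0.0548·(7700/512.28) ≈ 0.824.
E_I ∈ (0,1): normal good (necessity).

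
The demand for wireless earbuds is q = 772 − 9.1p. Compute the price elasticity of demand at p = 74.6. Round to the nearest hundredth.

At p = 74.6, q = 93.14.
dq/dp = −9.1.
Point elasticity E = (dq/dp)·(p/q) = -9.1 × 74.6/93.14 ≈ -7.29.
|E| > 1, so demand is elastic at this price.

-7.29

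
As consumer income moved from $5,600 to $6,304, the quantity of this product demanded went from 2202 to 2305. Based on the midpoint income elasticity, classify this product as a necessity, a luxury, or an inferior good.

necessity

%ΔQ = (2305 − 2202)/[(2202+2305)/2] = 103/2253.5 ≈ 0.0457.
%ΔI = (6,304 − 5,600)/[(5,600+6,304)/2] = 704/5952 ≈ 0.1183.
E_I = %ΔQ/%ΔI ≈ 0.386.
E_I ∈ (0,1): normal good (necessity).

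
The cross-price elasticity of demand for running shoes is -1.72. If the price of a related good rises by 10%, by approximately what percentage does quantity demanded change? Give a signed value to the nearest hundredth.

-17.20

%ΔQ ≈ E × %ΔP_y = (-1.72) × (10%) = -17.20%.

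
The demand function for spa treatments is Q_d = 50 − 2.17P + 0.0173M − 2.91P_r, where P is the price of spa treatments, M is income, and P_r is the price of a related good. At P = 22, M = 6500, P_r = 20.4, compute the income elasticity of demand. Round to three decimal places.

2.032

Evaluating quantity at (P, M, P_r) gives Q_d = 50 − 2.17(22) + 0.0173(6500) − 2.91(20.4) = 50 − 47.74 + 112.45 − 59.364 = 55.346.
∂Q_d/∂M = +0.0173, so E_I = 0.0173·(6500/55.346) ≈ 2.032.
E_I > 1: normal good (luxury).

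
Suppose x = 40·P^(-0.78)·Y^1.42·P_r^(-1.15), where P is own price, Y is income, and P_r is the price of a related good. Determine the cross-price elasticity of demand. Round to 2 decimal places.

-1.15

For a Cobb–Douglas (constant-elasticity) form x = A·P_r^α·…, the elasticity with respect to P_r equals the exponent α at every point.
Here the exponent on P_r is -1.15, so the cross-price elasticity of demand is -1.15.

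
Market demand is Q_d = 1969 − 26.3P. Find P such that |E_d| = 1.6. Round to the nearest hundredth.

Set −bP/(a − bP) = −1.6 ⇒ bP = 1.6(a − bP) ⇒ bP(1+1.6) = 1.6·a.
P = 1.6·1969/(26.3·2.6) ≈ 46.07.

46.07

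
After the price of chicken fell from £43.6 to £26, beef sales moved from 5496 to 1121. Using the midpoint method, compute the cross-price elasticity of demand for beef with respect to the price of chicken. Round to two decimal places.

%ΔQ_x = (1121 − 5496)/[(5496+1121)/2] = -4375/3308.5 ≈ -1.3224.
%ΔP_y = (26 − 43.6)/[(43.6+26)/2] ≈ -0.5057.
E_xy = -1.3224/-0.5057 ≈ 2.61.
E_xy > 0, so beef and chicken are substitutes.

2.61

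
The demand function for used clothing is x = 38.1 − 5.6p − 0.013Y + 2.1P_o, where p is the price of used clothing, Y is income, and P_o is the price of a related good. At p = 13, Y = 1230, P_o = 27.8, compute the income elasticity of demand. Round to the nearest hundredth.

At the given point, x = 38.1 − 5.6(13) − 0.013(1230) + 2.1(27.8) = 38.1 − 72.8 − 15.99 + 58.38 = 7.69.
∂x/∂Y = −0.013, so E_I = -0.013·(1230/7.69) ≈ -2.08.
E_I < 0: inferior good.

-2.08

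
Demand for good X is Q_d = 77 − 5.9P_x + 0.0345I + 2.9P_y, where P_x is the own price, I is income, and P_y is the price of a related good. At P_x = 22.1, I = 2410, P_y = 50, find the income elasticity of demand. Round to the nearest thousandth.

0.476

First evaluate Q_d: 77 − 5.9(22.1) + 0.0345(2410) + 2.9(50) = 77 − 130.39 + 83.145 + 145 = 174.755.
∂Q_d/∂I = +0.0345, so E_I = 0.0345·(2410/174.755) ≈ 0.476.
E_I ∈ (0,1): normal good (necessity).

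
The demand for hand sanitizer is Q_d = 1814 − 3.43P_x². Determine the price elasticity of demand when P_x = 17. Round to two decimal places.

At P_x = 17, Q_d = 822.73.
dQ_d/dP_x = −2·3.43·P_x = −116.62.
Point elasticity E = (dQ_d/dP_x)·(P_x/Q_d) = -116.62 × 17/822.73 ≈ -2.41.
|E| > 1, so demand is elastic at this price.

-2.41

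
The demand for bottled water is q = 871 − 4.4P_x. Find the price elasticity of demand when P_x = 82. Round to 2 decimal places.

-0.71

At P_x = 82, q = 510.2.
dq/dP_x = −4.4.
Point elasticity E = (dq/dP_x)·(P_x/q) = -4.4 × 82/510.2 ≈ -0.71.
|E| < 1, so demand is inelastic at this price.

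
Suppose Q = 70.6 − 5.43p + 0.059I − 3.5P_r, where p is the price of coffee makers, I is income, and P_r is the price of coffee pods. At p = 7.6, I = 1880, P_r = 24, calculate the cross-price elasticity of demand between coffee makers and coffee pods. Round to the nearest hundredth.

-1.49

Evaluating quantity at (p, I, P_r) gives Q = 70.6 − 5.43(7.6) + 0.059(1880) − 3.5(24) = 70.6 − 41.268 + 110.92 − 84 = 56.252.
∂Q/∂P_r = −3.5, so E_xy = -3.5·(24/56.252) ≈ -1.49.
E_xy < 0: the goods are complements.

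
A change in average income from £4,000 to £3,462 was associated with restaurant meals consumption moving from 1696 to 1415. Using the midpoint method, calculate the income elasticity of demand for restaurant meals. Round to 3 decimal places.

1.253

%ΔQ = (1415 − 1696)/[(1696+1415)/2] = -281/1555.5 ≈ -0.1806.
%ΔM = (3,462 − 4,000)/[(4,000+3,462)/2] = -538/3731 ≈ -0.1442.
E_I = %ΔQ/%ΔM ≈ 1.253.
E_I > 1: normal good (luxury).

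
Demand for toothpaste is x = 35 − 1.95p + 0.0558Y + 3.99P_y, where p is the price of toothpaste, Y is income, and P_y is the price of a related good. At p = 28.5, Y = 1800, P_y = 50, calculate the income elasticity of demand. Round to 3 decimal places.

Substituting, x = 35 − 1.95(28.5) + 0.0558(1800) + 3.99(50) = 35 − 55.575 + 100.44 + 199.5 = 279.365.
∂x/∂Y = +0.0558, so E_I = 0.0558·(1800/279.365) ≈ 0.360.
E_I ∈ (0,1): normal good (necessity).

0.360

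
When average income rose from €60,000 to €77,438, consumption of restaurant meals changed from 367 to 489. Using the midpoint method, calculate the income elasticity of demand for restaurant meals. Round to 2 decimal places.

%ΔQ = (489 − 367)/[(367+489)/2] = 122/428 ≈ 0.2850.
%ΔM = (77,438 − 60,000)/[(60,000+77,438)/2] = 17438/68719 ≈ 0.2538.
E_I = %ΔQ/%ΔM ≈ 1.12.
E_I > 1: normal good (luxury).

1.12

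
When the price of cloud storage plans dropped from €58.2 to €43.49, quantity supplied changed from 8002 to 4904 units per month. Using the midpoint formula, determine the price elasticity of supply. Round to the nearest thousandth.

%Δq = (4904 − 8002)/[(8002 + 4904)/2] = -3098/6453 ≈ -0.4801.
%Δp = (43.49 − 58.2)/[(58.2 + 43.49)/2] = -14.71/50.845 ≈ -0.2893.
Arc elasticity E = %Δq/%Δp ≈ -0.4801/-0.2893 ≈ 1.659.
|E| > 1: supply is elastic over this range.

1.659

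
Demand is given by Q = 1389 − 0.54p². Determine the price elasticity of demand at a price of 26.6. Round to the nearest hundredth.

-0.76

At p = 26.6, Q = 1006.9176.
dQ/dp = −2·0.54·p = −28.728.
Point elasticity E = (dQ/dp)·(p/Q) = -28.728 × 26.6/1006.9176 ≈ -0.76.
|E| < 1, so demand is inelastic at this price.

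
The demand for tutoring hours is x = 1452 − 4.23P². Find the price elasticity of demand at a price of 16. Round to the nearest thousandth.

At P = 16, x = 369.12.
dx/dP = −2·4.23·P = −135.36.
Point elasticity E = (dx/dP)·(P/x) = -135.36 × 16/369.12 ≈ -5.867.
|E| > 1, so demand is elastic at this price.

-5.867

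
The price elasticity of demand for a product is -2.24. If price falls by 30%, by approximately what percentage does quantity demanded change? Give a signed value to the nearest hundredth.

%ΔQ ≈ E × %ΔP = (-2.24) × (-30%) = 67.20%.

67.20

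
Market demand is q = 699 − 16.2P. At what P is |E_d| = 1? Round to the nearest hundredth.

21.57

For linear demand q = a − bP, E = −bP/(a − bP). |E| = 1 ⇒ bP = a − bP ⇒ P = a/(2b).
P = 699/(2·16.2) ≈ 21.57.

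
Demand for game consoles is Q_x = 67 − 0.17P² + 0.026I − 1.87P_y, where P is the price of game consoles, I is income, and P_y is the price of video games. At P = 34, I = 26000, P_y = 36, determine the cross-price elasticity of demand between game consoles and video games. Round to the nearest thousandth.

-0.140

Q_x = 67 − 0.17(34)² + 0.026(26000) − 1.87(36) = 67 − 196.52 + 676 − 67.32 = 479.16.
∂Q_x/∂P_y = −1.87, so E_xy = -1.87·(36/479.16) ≈ -0.140.
E_xy < 0: the goods are complements.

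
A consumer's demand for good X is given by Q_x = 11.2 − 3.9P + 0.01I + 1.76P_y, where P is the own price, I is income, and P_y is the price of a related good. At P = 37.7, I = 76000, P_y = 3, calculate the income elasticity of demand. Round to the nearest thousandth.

1.207

Q_x = 11.2 − 3.9(37.7) + 0.01(76000) + 1.76(3) = 11.2 − 147.03 + 760 + 5.28 = 629.45.
∂Q_x/∂I = +0.01, so E_I = 0.01·(76000/629.45) ≈ 1.207.
E_I > 1: normal good (luxury).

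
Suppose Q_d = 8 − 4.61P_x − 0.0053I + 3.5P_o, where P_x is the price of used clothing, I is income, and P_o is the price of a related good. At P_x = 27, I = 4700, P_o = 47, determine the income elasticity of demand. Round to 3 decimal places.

Q_d = 8 − 4.61(27) − 0.0053(4700) + 3.5(47) = 8 − 124.47 − 24.91 + 164.5 = 23.12.
∂Q_d/∂I = −0.0053, so E_I = -0.0053·(4700/23.12) ≈ -1.077.
E_I < 0: inferior good.

-1.077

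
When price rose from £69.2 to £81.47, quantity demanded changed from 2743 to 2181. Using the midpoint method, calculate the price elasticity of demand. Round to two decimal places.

-1.40

%Δq = (2181 − 2743)/[(2743 + 2181)/2] = -562/2462 ≈ -0.2283.
%ΔP = (81.47 − 69.2)/[(69.2 + 81.47)/2] = 12.27/75.335 ≈ 0.1629.
Arc elasticity E = %Δq/%ΔP ≈ -0.2283/0.1629 ≈ -1.40.
|E| > 1: demand is elastic over this range.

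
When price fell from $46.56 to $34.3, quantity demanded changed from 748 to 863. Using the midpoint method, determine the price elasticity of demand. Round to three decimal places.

%Δq = (863 − 748)/[(748 + 863)/2] = 115/805.5 ≈ 0.1428.
%Δp = (34.3 − 46.56)/[(46.56 + 34.3)/2] = -12.26/40.43 ≈ -0.3032.
Arc elasticity E = %Δq/%Δp ≈ 0.1428/-0.3032 ≈ -0.471.
|E| < 1: demand is inelastic over this range.

-0.471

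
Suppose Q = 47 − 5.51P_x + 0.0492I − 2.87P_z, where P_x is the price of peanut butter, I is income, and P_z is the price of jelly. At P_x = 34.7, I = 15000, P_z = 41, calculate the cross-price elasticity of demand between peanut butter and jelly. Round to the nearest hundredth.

Substituting, Q = 47 − 5.51(34.7) + 0.0492(15000) − 2.87(41) = 47 − 191.197 + 738 − 117.67 = 476.133.
∂Q/∂P_z = −2.87, so E_xy = -2.87·(41/476.133) ≈ -0.25.
E_xy < 0: the goods are complements.

-0.25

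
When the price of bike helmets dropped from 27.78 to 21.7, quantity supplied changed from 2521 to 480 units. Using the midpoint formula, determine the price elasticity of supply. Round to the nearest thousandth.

5.535

%ΔQ = (480 − 2521)/[(2521 + 480)/2] = -2041/1500.5 ≈ -1.3602.
%Δp = (21.7 − 27.78)/[(27.78 + 21.7)/2] = -6.08/24.74 ≈ -0.2458.
Arc elasticity E = %ΔQ/%Δp ≈ -1.3602/-0.2458 ≈ 5.535.
|E| > 1: supply is elastic over this range.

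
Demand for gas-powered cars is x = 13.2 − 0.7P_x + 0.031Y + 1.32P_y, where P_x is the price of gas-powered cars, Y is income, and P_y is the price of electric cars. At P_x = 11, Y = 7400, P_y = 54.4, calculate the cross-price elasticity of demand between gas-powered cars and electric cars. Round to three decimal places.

0.234

Evaluating quantity at (P_x, Y, P_y) gives x = 13.2 − 0.7(11) + 0.031(7400) + 1.32(54.4) = 13.2 − 7.7 + 229.4 + 71.808 = 306.708.
∂x/∂P_y = +1.32, so E_xy = 1.32·(54.4/306.708) ≈ 0.234.
E_xy > 0: the goods are substitutes.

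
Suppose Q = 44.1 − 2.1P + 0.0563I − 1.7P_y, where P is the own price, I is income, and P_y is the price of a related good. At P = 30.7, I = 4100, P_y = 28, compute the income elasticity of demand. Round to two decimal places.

1.42

Substituting, Q = 44.1 − 2.1(30.7) + 0.0563(4100) − 1.7(28) = 44.1 − 64.47 + 230.83 − 47.6 = 162.86.
∂Q/∂I = +0.0563, so E_I = 0.0563·(4100/162.86) ≈ 1.42.
E_I > 1: normal good (luxury).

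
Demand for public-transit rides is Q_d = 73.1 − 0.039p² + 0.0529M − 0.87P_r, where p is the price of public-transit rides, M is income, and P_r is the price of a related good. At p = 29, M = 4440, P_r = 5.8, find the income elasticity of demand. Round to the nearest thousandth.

Q_d = 73.1 − 0.039(29)² + 0.0529(4440) − 0.87(5.8) = 73.1 − 32.799 + 234.876 − 5.046 = 270.131.
∂Q_d/∂M = +0.0529, so E_I = 0.0529·(4440/270.131) ≈ 0.869.
E_I ∈ (0,1): normal good (necessity).

0.869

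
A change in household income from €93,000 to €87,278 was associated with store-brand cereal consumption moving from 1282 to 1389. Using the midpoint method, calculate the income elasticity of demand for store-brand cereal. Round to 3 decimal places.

%ΔQ = (1389 − 1282)/[(1282+1389)/2] = 107/1335.5 ≈ 0.0801.
%ΔM = (87,278 − 93,000)/[(93,000+87,278)/2] = -5722/90139 ≈ -0.0635.
E_I = %ΔQ/%ΔM ≈ -1.262.
E_I < 0: inferior good.

-1.262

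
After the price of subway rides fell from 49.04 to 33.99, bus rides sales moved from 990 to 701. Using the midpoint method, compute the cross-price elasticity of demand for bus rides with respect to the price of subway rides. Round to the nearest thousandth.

0.943

%ΔQ_x = (701 − 990)/[(990+701)/2] = -289/845.5 ≈ -0.3418.
%ΔP_y = (33.99 − 49.04)/[(49.04+33.99)/2] ≈ -0.3625.
E_xy = -0.3418/-0.3625 ≈ 0.943.
E_xy > 0, so bus rides and subway rides are substitutes.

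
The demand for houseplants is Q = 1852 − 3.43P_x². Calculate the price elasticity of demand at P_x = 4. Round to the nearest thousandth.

-0.061

At P_x = 4, Q = 1797.12.
dQ/dP_x = −2·3.43·P_x = −27.44.
Point elasticity E = (dQ/dP_x)·(P_x/Q) = -27.44 × 4/1797.12 ≈ -0.061.
|E| < 1, so demand is inelastic at this price.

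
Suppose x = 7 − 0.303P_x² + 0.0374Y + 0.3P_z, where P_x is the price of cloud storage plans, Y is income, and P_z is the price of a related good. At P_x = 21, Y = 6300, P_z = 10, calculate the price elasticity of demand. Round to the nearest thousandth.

-2.386

Substituting, x = 7 − 0.303(21)² + 0.0374(6300) + 0.3(10) = 7 − 133.623 + 235.62 + 3 = 111.997.
∂x/∂P_x = −2·0.303·P_x = -12.726, so E_p = -12.726·(21/111.997) ≈ -2.386.
|E_p| > 1: demand is elastic.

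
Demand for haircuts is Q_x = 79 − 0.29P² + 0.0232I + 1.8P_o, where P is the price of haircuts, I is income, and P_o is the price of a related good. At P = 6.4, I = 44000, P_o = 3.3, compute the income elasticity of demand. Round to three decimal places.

0.933

Substituting, Q_x = 79 − 0.29(6.4)² + 0.0232(44000) + 1.8(3.3) = 79 − 11.8784 + 1020.8 + 5.94 = 1093.8616.
∂Q_x/∂I = +0.0232, so E_I = 0.0232·(44000/1093.8616) ≈ 0.933.
E_I ∈ (0,1): normal good (necessity).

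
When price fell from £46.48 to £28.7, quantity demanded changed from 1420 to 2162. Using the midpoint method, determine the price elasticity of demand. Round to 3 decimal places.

-0.876

%ΔQ = (2162 − 1420)/[(1420 + 2162)/2] = 742/1791 ≈ 0.4143.
%Δp = (28.7 − 46.48)/[(46.48 + 28.7)/2] = -17.78/37.59 ≈ -0.4730.
Arc elasticity E = %ΔQ/%Δp ≈ 0.4143/-0.4730 ≈ -0.876.
|E| < 1: demand is inelastic over this range.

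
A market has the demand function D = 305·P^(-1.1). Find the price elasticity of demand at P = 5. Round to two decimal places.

For a Cobb–Douglas (constant-elasticity) form D = A·P^α·…, the elasticity with respect to P equals the exponent α at every point.
Here the exponent on P is -1.1, so the price elasticity of demand is -1.10.

-1.10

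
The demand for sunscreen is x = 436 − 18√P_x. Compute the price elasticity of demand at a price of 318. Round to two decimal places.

-1.40

At P_x = 318, x = 115.014.
dx/dP_x = −18/(2√P_x) = −18/(2·17.8326).
Point elasticity E = (dx/dP_x)·(P_x/x) = -0.5047 × 318/115.014 ≈ -1.40.
|E| > 1, so demand is elastic at this price.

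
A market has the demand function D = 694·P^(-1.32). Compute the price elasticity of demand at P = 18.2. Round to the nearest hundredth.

-1.32

For a Cobb–Douglas (constant-elasticity) form D = A·P^α·…, the elasticity with respect to P equals the exponent α at every point.
Here the exponent on P is -1.32, so the price elasticity of demand is -1.32.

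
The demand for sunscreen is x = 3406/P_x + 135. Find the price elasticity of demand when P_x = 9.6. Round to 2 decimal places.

-0.72

At P_x = 9.6, x = 489.7917.
dx/dP_x = −3406/P_x² = −36.9575.
Point elasticity E = (dx/dP_x)·(P_x/x) = -36.9575 × 9.6/489.7917 ≈ -0.72.
|E| < 1, so demand is inelastic at this price.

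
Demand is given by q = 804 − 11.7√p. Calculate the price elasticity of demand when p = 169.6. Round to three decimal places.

At p = 169.6, q = 651.6302.
dq/dp = −11.7/(2√p) = −11.7/(2·13.0231).
Point elasticity E = (dq/dp)·(p/q) = -0.4492 × 169.6/651.6302 ≈ -0.117.
|E| < 1, so demand is inelastic at this price.

-0.117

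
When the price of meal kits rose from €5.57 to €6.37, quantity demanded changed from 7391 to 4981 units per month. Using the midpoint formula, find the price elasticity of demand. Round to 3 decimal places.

-2.907

%ΔQ = (4981 − 7391)/[(7391 + 4981)/2] = -2410/6186 ≈ -0.3896.
%Δp = (6.37 − 5.57)/[(5.57 + 6.37)/2] = 0.8/5.97 ≈ 0.1340.
Arc elasticity E = %ΔQ/%Δp ≈ -0.3896/0.1340 ≈ -2.907.
|E| > 1: demand is elastic over this range.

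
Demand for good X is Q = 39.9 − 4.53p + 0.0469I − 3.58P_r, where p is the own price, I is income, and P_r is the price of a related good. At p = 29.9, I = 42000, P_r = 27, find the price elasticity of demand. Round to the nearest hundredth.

-0.08

Evaluating quantity at (p, I, P_r) gives Q = 39.9 − 4.53(29.9) + 0.0469(42000) − 3.58(27) = 39.9 − 135.447 + 1969.8 − 96.66 = 1777.593.
∂Q/∂p = −4.53, so E_p = (−4.53)·(29.9/1777.593) ≈ -0.08.
|E_p| < 1: demand is inelastic.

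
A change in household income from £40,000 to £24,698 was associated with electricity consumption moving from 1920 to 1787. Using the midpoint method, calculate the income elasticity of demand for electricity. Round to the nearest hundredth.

0.15

%ΔQ = (1787 − 1920)/[(1920+1787)/2] = -133/1853.5 ≈ -0.0718.
%ΔM = (24,698 − 40,000)/[(40,000+24,698)/2] = -15302/32349 ≈ -0.4730.
E_I = %ΔQ/%ΔM ≈ 0.15.
E_I ∈ (0,1): normal good (necessity).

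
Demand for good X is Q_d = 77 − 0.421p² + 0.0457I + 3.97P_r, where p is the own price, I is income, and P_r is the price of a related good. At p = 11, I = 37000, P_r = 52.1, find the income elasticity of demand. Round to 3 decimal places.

Evaluating quantity at (p, I, P_r) gives Q_d = 77 − 0.421(11)² + 0.0457(37000) + 3.97(52.1) = 77 − 50.941 + 1690.9 + 206.837 = 1923.796.
∂Q_d/∂I = +0.0457, so E_I = 0.0457·(37000/1923.796) ≈ 0.879.
E_I ∈ (0,1): normal good (necessity).

0.879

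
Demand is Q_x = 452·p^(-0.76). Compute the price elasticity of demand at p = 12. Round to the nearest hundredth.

-0.76

For a Cobb–Douglas (constant-elasticity) form Q_x = A·p^α·…, the elasticity with respect to p equals the exponent α at every point.
Here the exponent on p is -0.76, so the price elasticity of demand is -0.76.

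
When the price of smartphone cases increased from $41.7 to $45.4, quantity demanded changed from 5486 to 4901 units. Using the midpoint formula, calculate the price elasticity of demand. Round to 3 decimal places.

%ΔQ = (4901 − 5486)/[(5486 + 4901)/2] = -585/5193.5 ≈ -0.1126.
%ΔP = (45.4 − 41.7)/[(41.7 + 45.4)/2] = 3.7/43.55 ≈ 0.0850.
Arc elasticity E = %ΔQ/%ΔP ≈ -0.1126/0.0850 ≈ -1.326.
|E| > 1: demand is elastic over this range.

-1.326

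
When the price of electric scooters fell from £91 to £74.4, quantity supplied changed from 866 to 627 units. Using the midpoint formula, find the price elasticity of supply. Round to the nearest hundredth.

%Δq = (627 − 866)/[(866 + 627)/2] = -239/746.5 ≈ -0.3202.
%Δp = (74.4 − 91)/[(91 + 74.4)/2] = -16.6/82.7 ≈ -0.2007.
Arc elasticity E = %Δq/%Δp ≈ -0.3202/-0.2007 ≈ 1.60.
|E| > 1: supply is elastic over this range.

1.60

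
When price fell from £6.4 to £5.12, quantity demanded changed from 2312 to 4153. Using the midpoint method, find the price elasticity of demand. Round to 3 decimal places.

%Δq = (4153 − 2312)/[(2312 + 4153)/2] = 1841/3232.5 ≈ 0.5695.
%ΔP = (5.12 − 6.4)/[(6.4 + 5.12)/2] = -1.28/5.76 ≈ -0.2222.
Arc elasticity E = %Δq/%ΔP ≈ 0.5695/-0.2222 ≈ -2.563.
|E| > 1: demand is elastic over this range.

-2.563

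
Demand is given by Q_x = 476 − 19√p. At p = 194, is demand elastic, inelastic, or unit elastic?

At p = 194, Q_x = 211.3606.
dQ_x/dp = −19/(2√p) = −19/(2·13.9284).
Point elasticity E = (dQ_x/dp)·(p/Q_x) = -0.6821 × 194/211.3606 ≈ -0.626.
|E| ≈ 0.626 < 1, so demand is inelastic.

inelastic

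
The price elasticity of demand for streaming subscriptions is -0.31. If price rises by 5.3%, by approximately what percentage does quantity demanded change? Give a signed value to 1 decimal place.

-1.6

%ΔQ ≈ E × %ΔP = (-0.31) × (5.3%) ≈ -1.6%.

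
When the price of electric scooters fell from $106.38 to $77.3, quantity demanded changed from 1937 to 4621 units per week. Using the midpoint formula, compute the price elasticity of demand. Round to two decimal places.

%ΔQ = (4621 − 1937)/[(1937 + 4621)/2] = 2684/3279 ≈ 0.8185.
%Δp = (77.3 − 106.38)/[(106.38 + 77.3)/2] = -29.08/91.84 ≈ -0.3166.
Arc elasticity E = %ΔQ/%Δp ≈ 0.8185/-0.3166 ≈ -2.59.
|E| > 1: demand is elastic over this range.

-2.59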